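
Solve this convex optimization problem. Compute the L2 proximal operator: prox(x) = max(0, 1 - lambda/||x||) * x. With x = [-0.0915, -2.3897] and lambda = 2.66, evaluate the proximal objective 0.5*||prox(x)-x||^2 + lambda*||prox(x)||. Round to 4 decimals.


Step 1: Compute ||x||.
||x|| = 2.3915
Step 2: Compute scaling factor.
scale = max(0, 1 - 2.66/2.3915) = 0.0
Step 3: prox(x) = [-0.0, -0.0]
||prox(x)|| = 0.0
Step 4: Proximal objective.
0.5*||prox-x||^2 = 2.8595
lambda*||prox|| = 0.0
Total = 2.8595


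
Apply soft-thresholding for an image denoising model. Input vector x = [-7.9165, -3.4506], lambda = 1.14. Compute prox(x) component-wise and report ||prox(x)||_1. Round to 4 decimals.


Soft-thresholding with lambda = 1.14:
prox(-7.9165) = sign(-7.9165)*max(|-7.9165| - 1.14, 0) = -6.7765
prox(-3.4506) = sign(-3.4506)*max(|-3.4506| - 1.14, 0) = -2.3106
prox(x) = [-6.7765, -2.3106]
||prox(x)||_1 = 6.7765 + 2.3106 = 9.0871


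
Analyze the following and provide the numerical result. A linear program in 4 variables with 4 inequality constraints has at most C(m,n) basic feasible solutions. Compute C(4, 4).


Each vertex corresponds to some choice of n active constraints out of m, so the number of vertices is at most C(m, n) = m! / (n!(m-n)!).
m = 4, n = 4
Numerator: 4 * 3 * 2 * 1
Denominator: 4! = 24
C(4, 4) = 1


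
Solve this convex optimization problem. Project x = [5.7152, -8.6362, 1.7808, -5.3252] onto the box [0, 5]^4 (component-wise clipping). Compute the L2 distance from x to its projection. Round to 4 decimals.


Project each component onto [0, 5].
clip(5.7152) = 5.0, clip(-8.6362) = 0.0, clip(1.7808) = 1.7808, clip(-5.3252) = 0.0
Projection = [5.0, 0.0, 1.7808, 0.0]
Squared diffs: [0.5115, 74.584, 0.0, 28.3578]
Distance = sqrt(103.4533) = 10.1712


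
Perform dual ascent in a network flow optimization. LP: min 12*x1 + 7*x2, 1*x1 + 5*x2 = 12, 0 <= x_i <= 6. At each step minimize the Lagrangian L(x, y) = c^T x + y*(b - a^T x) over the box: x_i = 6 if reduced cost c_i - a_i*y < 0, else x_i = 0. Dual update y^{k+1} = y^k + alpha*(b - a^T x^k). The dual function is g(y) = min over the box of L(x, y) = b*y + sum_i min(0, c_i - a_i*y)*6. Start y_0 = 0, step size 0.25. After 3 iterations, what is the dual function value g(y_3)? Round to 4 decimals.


Dual ascent for LP: min 12*x1 + 7*x2, 1*x1 + 5*x2 = 12, 0 <= x_i <= 6
Step 1: y^k = 0.0, reduced costs: (12.0, 7.0)
  x^k = (0.0, 0.0), subgradient = b - a^T x = 12.0
  y^{k+1} = 0.0 + 0.25*12.0 = 3.0
Step 2: y^k = 3.0, reduced costs: (9.0, -8.0)
  x^k = (0.0, 6.0), subgradient = b - a^T x = -18.0
  y^{k+1} = 3.0 + 0.25*-18.0 = -1.5
Step 3: y^k = -1.5, reduced costs: (13.5, 14.5)
  x^k = (0.0, 0.0), subgradient = b - a^T x = 12.0
  y^{k+1} = -1.5 + 0.25*12.0 = 1.5
Dual objective at y_3 = 1.5: reduced costs (10.5, -0.5), box minimizer x = (0.0, 6.0)
g(y_3) = b*y + (c1 - a1*y)*x1 + (c2 - a2*y)*x2 = 12*1.5 + 10.5*0.0 + (-0.5)*6.0 = 18.0 + 0.0 - 3.0 = 15.0


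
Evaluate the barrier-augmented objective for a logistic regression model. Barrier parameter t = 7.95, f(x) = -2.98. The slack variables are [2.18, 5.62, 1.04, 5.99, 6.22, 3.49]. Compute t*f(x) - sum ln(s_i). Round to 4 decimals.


Step 1: Compute log-barrier.
ln values: [0.7793, 1.7263, 0.0392, 1.7901, 1.8278, 1.2499]
phi = -(0.7793 + 1.7263 + 0.0392 + 1.7901 + 1.8278 + 1.2499) = -7.4126
Step 2: Compute augmented objective.
t*f(x) = 7.95*-2.98 = -23.691
Total = -23.691 - 7.4126 = -31.1036


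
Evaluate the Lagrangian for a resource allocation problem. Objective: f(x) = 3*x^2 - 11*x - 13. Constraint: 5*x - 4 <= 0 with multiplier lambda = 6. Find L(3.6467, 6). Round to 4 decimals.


Step 1: Evaluate f(x).
f(3.6467) = 3*3.6467^2 - 11*3.6467 - 13 = -13.2184
Step 2: Evaluate g(x).
g(3.6467) = 5*3.6467 - 4 = 14.2335
Step 3: Compute Lagrangian.
L = -13.2184 + 6*14.2335 = 72.1826


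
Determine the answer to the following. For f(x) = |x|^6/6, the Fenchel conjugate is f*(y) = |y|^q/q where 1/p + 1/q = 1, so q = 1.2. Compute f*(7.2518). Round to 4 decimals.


The conjugate exponent q satisfies 1/p + 1/q = 1.
p = 6, so q = 6/(6 - 1) = 1.2
|y|^q = 7.2518^1.2 = 10.7779
f*(7.2518) = 10.7779 / 1.2 = 8.9816


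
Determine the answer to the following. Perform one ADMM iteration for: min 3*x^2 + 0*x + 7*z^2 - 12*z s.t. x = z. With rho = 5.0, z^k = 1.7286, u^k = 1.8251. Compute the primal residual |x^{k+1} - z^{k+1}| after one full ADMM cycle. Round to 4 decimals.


ADMM iteration with rho = 5.0, z^k = 1.7286, u^k = 1.8251
Step 1: x-update.
Minimize 3*x^2 + 0*x + (5.0/2)*(x - 1.7286 + 1.8251)^2
FOC: (2*3 + 5.0)*x = 0 + 5.0*(1.7286 - 1.8251)
x^{k+1} = -0.0439
Step 2: z-update.
Minimize 7*z^2 - 12*z + (5.0/2)*(-0.0439 - z + 1.8251)^2
FOC: (2*7 + 5.0)*z = 12 + 5.0*(-0.0439 + 1.8251)
z^{k+1} = 1.1003
Step 3: u-update.
u^{k+1} = 1.8251 - 0.0439 - 1.1003 = 0.6809
Step 4: Primal residual = |-0.0439 - 1.1003| = 1.1442


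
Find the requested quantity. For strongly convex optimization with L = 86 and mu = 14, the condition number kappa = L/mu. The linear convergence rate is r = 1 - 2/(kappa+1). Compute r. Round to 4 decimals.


Step 1: Compute the condition number.
kappa = L/mu = 86/14 = 6.1429
Step 2: Compute the convergence rate.
r = 1 - 2/(kappa + 1) = 1 - 2*mu/(L + mu) = (L - mu)/(L + mu) = 72/100 = 0.72


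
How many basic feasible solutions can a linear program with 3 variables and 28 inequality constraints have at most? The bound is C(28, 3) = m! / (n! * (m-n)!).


Each vertex corresponds to some choice of n active constraints out of m, so the number of vertices is at most C(m, n) = m! / (n!(m-n)!).
m = 28, n = 3
Numerator: 28 * 27 * 26
Denominator: 3! = 6
C(28, 3) = 3276


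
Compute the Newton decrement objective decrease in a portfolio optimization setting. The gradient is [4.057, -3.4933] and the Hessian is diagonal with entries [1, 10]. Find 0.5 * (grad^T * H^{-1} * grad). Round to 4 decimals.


Step 1: H is diagonal, so H^(-1) * g = [4.057, -0.3493].
Step 2: g^T H^(-1) g = sum_i g_i^2 / H_ii
  = (4.057)^2/1 + (-3.4933)^2/10
  = 16.4592 + 1.2203 = 17.6796
Step 3: Objective decrease = 0.5 * g^T H^(-1) g = 8.8398


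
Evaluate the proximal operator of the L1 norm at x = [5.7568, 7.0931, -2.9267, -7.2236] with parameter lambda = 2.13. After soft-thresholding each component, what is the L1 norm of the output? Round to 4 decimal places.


Soft-thresholding with lambda = 2.13:
prox(5.7568) = sign(5.7568)*max(|5.7568| - 2.13, 0) = 3.6268
prox(7.0931) = sign(7.0931)*max(|7.0931| - 2.13, 0) = 4.9631
prox(-2.9267) = sign(-2.9267)*max(|-2.9267| - 2.13, 0) = -0.7967
prox(-7.2236) = sign(-7.2236)*max(|-7.2236| - 2.13, 0) = -5.0936
prox(x) = [3.6268, 4.9631, -0.7967, -5.0936]
||prox(x)||_1 = 3.6268 + 4.9631 + 0.7967 + 5.0936 = 14.4802


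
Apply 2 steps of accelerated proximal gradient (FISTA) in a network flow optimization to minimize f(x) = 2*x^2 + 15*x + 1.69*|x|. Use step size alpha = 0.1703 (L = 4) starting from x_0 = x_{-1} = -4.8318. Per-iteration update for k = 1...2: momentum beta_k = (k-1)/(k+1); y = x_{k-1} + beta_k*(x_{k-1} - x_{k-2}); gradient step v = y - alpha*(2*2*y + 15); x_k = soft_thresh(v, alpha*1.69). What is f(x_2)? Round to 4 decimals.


FISTA on f(x) = 2*x^2 + 15*x + 1.69*|x|
L = 4, alpha = 0.1703
Iteration 1: beta = 0.0, y = -4.8318 + 0.0*(-4.8318 + 4.8318) = -4.8318
  grad(y) = -4.3272, v = y - alpha*grad = -4.0949
  prox(v) = soft_thresh(-4.0949, 0.2878) = -3.8071
Iteration 2: beta = 0.3333, y = -3.8071 + 0.3333*(-3.8071 + 4.8318) = -3.4655
  grad(y) = 1.138, v = y - alpha*grad = -3.6593
  prox(v) = soft_thresh(-3.6593, 0.2878) = -3.3715
f(x_2) = 2*(-3.3715)^2 + 15*(-3.3715) + 1.69*|-3.3715| = -22.1406


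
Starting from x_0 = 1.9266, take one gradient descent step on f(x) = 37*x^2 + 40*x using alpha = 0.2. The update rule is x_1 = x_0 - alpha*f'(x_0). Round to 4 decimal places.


We compute the gradient at x_0 and apply the update.
f'(x) = 74*x + 40
f'(1.9266) = 74*1.9266 + 40 = 182.5684
x_1 = 1.9266 - 0.2*182.5684 = -34.5871


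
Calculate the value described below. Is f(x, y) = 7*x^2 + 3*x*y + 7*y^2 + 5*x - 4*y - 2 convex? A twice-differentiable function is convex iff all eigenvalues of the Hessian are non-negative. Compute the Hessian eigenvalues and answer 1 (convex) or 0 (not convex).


The Hessian of f(x,y) = 7*x^2 + 3*x*y + 7*y^2 + 5*x - 4*y - 2 is:
H = [[14, 3], [3, 14]]
Trace = 14 + 14 = 28
Determinant = 14*14 - (3)^2 = 187
Discriminant = (28)^2 - 4*187 = 36.0
Eigenvalues: lambda_1 = 11.0, lambda_2 = 17.0
The function is convex.

1


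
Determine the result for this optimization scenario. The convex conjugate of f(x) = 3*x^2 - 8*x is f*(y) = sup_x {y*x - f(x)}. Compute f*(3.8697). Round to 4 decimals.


f*(y) = sup_x {y*x - a*x^2 - b*x} = sup_x {(y-b)*x - a*x^2}
FOC: (y - b) - 2a*x = 0 => x* = (y - b)/(2a)
x* = (3.8697 + 8)/(2*3) = 1.9783
f*(3.8697) = (y-b)^2/(4a) = (3.8697 + 8)^2/(4*3)
= 140.8898/12 = 11.7408


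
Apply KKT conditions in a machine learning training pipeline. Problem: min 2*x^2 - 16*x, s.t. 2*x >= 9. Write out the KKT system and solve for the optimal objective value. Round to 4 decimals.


Step 1: Try lambda = 0 (constraint inactive).
x_unc = 16/(2*2) = 4.0
Check: 2*4.0 = 8.0 < 9 -- violated!
Step 2: Constraint must be active: 2*x = 9
x* = 9/2 = 4.5
lambda = (2*2*4.5 - 16)/2 = 1.0
Step 3: Compute optimal value.
f(x*) = 2*4.5^2 - 16*4.5 = -31.5


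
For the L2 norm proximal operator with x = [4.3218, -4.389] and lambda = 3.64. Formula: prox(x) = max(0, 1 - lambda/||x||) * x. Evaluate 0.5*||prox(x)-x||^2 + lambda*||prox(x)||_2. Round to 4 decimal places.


Step 1: Compute ||x||.
||x|| = 6.1596
Step 2: Compute scaling factor.
scale = max(0, 1 - 3.64/6.1596) = 0.4091
Step 3: prox(x) = [1.7679, -1.7954]
||prox(x)|| = 2.5196
Step 4: Proximal objective.
0.5*||prox-x||^2 = 6.6248
lambda*||prox|| = 9.1713
Total = 15.7963


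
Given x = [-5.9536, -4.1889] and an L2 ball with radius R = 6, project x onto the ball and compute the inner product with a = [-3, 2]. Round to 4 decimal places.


Step 1: Compute ||x|| (intermediates to 6 decimals).
||x|| = sqrt((-5.9536)^2 + (-4.1889)^2) = 7.279577
Step 2: Project.
Since ||x|| > R, scale = R/||x|| = 6/7.279577 = 0.824224, proj(x) = scale * x
proj(x) = [-4.9071, -3.452592]
Step 3: Dot product.
a^T * proj(x) = -3*(-4.9071) + 2*(-3.452592) = 7.8161


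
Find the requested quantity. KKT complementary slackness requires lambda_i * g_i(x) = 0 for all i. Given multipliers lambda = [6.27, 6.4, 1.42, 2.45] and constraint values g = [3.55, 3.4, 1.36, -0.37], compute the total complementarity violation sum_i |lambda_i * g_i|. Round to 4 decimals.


KKT complementary slackness check:
lambda_1 * g_1 = 6.27 * 3.55 = 22.2585
lambda_2 * g_2 = 6.4 * 3.4 = 21.76
lambda_3 * g_3 = 1.42 * 1.36 = 1.9312
lambda_4 * g_4 = 2.45 * -0.37 = -0.9065
Total violation = 22.2585 + 21.76 + 1.9312 + 0.9065 = 46.8562


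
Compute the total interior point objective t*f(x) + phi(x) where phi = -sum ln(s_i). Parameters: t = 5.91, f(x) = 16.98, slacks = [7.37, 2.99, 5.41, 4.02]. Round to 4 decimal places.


Step 1: Compute log-barrier.
ln values: [1.9974, 1.0953, 1.6882, 1.3913]
phi = -(1.9974 + 1.0953 + 1.6882 + 1.3913) = -6.1722
Step 2: Compute augmented objective.
t*f(x) = 5.91*16.98 = 100.3518
Total = 100.3518 - 6.1722 = 94.1796


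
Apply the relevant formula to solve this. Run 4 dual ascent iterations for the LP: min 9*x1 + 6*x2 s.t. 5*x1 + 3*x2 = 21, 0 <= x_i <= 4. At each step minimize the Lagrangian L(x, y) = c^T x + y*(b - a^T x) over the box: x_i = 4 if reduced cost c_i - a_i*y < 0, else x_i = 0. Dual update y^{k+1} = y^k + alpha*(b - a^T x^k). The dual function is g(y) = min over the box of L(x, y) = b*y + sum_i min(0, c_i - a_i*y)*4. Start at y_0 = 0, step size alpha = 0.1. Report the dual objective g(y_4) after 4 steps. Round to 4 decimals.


Dual ascent for LP: min 9*x1 + 6*x2, 5*x1 + 3*x2 = 21, 0 <= x_i <= 4
Step 1: y^k = 0.0, reduced costs: (9.0, 6.0)
  x^k = (0.0, 0.0), subgradient = b - a^T x = 21.0
  y^{k+1} = 0.0 + 0.1*21.0 = 2.1
Step 2: y^k = 2.1, reduced costs: (-1.5, -0.3)
  x^k = (4.0, 4.0), subgradient = b - a^T x = -11.0
  y^{k+1} = 2.1 + 0.1*-11.0 = 1.0
Step 3: y^k = 1.0, reduced costs: (4.0, 3.0)
  x^k = (0.0, 0.0), subgradient = b - a^T x = 21.0
  y^{k+1} = 1.0 + 0.1*21.0 = 3.1
Step 4: y^k = 3.1, reduced costs: (-6.5, -3.3)
  x^k = (4.0, 4.0), subgradient = b - a^T x = -11.0
  y^{k+1} = 3.1 + 0.1*-11.0 = 2.0
Dual objective at y_4 = 2.0: reduced costs (-1.0, 0.0), box minimizer x = (4.0, 0.0)
g(y_4) = b*y + (c1 - a1*y)*x1 + (c2 - a2*y)*x2 = 21*2.0 + (-1.0)*4.0 + 0.0*0.0 = 42.0 - 4.0 + 0.0 = 38.0


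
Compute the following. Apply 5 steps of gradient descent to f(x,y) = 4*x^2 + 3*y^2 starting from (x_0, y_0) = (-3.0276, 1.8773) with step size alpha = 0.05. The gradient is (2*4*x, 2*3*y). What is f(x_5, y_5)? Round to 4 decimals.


Gradient descent on f(x,y) = 4*x^2 + 3*y^2.
Starting point: (-3.0276, 1.8773), alpha = 0.05
Step 1: grad_x = 2*4*-3.0276 = -24.2208, grad_y = 2*3*1.8773 = 11.2638
  x_1 = -3.0276 - 0.05*-24.2208 = -1.8166
  y_1 = 1.8773 - 0.05*11.2638 = 1.3141
Step 2: grad_x = 2*4*-1.8166 = -14.5325, grad_y = 2*3*1.3141 = 7.8847
  x_2 = -1.8166 - 0.05*-14.5325 = -1.0899
  y_2 = 1.3141 - 0.05*7.8847 = 0.9199
Step 3: grad_x = 2*4*-1.0899 = -8.7195, grad_y = 2*3*0.9199 = 5.5193
  x_3 = -1.0899 - 0.05*-8.7195 = -0.654
  y_3 = 0.9199 - 0.05*5.5193 = 0.6439
Step 4: grad_x = 2*4*-0.654 = -5.2317, grad_y = 2*3*0.6439 = 3.8635
  x_4 = -0.654 - 0.05*-5.2317 = -0.3924
  y_4 = 0.6439 - 0.05*3.8635 = 0.4507
Step 5: grad_x = 2*4*-0.3924 = -3.139, grad_y = 2*3*0.4507 = 2.7044
  x_5 = -0.3924 - 0.05*-3.139 = -0.2354
  y_5 = 0.4507 - 0.05*2.7044 = 0.3155
f(-0.2354, 0.3155) = 4*(-0.2354)^2 + 3*0.3155^2 = 0.5204


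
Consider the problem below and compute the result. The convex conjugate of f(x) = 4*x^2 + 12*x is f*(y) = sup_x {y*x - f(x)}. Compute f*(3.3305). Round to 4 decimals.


f*(y) = sup_x {y*x - a*x^2 - b*x} = sup_x {(y-b)*x - a*x^2}
FOC: (y - b) - 2a*x = 0 => x* = (y - b)/(2a)
x* = (3.3305 - 12)/(2*4) = -1.0837
f*(3.3305) = (y-b)^2/(4a) = (3.3305 - 12)^2/(4*4)
= 75.1602/16 = 4.6975


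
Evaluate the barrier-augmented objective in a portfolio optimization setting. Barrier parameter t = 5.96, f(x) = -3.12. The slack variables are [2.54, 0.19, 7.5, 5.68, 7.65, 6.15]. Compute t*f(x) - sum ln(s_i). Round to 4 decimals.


Step 1: Compute log-barrier.
ln values: [0.9322, -1.6607, 2.0149, 1.737, 2.0347, 1.8165]
phi = -(0.9322 - 1.6607 + 2.0149 + 1.737 + 2.0347 + 1.8165) = -6.8744
Step 2: Compute augmented objective.
t*f(x) = 5.96*-3.12 = -18.5952
Total = -18.5952 - 6.8744 = -25.4696


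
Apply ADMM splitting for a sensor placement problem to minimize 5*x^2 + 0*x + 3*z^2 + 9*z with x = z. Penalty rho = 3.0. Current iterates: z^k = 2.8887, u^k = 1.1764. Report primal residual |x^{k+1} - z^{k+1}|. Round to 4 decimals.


ADMM iteration with rho = 3.0, z^k = 2.8887, u^k = 1.1764
Step 1: x-update.
Minimize 5*x^2 + 0*x + (3.0/2)*(x - 2.8887 + 1.1764)^2
FOC: (2*5 + 3.0)*x = 0 + 3.0*(2.8887 - 1.1764)
x^{k+1} = 0.3951
Step 2: z-update.
Minimize 3*z^2 + 9*z + (3.0/2)*(0.3951 - z + 1.1764)^2
FOC: (2*3 + 3.0)*z = -9 + 3.0*(0.3951 + 1.1764)
z^{k+1} = -0.4762
Step 3: u-update.
u^{k+1} = 1.1764 + 0.3951 + 0.4762 = 2.0477
Step 4: Primal residual = |0.3951 + 0.4762| = 0.8713


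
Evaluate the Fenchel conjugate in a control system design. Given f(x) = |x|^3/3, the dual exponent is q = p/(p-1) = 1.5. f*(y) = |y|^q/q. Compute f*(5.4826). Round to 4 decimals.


The conjugate exponent q satisfies 1/p + 1/q = 1.
p = 3, so q = 3/(3 - 1) = 1.5
|y|^q = 5.4826^1.5 = 12.8375
f*(5.4826) = 12.8375 / 1.5 = 8.5583


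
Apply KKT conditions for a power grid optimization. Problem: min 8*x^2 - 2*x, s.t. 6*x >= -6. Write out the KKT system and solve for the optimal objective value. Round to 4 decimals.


Step 1: Try lambda = 0 (constraint inactive).
Stationarity: 2*8*x - 2 = 0
x* = 2/(2*8) = 0.125
Check constraint: 6*0.125 = 0.75 >= -6 -- satisfied.
Step 2: Compute optimal value.
f(x*) = 8*0.125^2 - 2*0.125 = -0.125


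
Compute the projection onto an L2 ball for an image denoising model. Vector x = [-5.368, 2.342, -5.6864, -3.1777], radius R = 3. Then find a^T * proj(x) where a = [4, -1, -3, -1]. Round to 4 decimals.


Step 1: Compute ||x|| (intermediates to 6 decimals).
||x|| = sqrt((-5.368)^2 + 2.342^2 + (-5.6864)^2 + (-3.1777)^2) = 8.759755
Step 2: Project.
Since ||x|| > R, scale = R/||x|| = 3/8.759755 = 0.342475, proj(x) = scale * x
proj(x) = [-1.838406, 0.802076, -1.94745, -1.088283]
Step 3: Dot product.
a^T * proj(x) = 4*(-1.838406) - 1*0.802076 - 3*(-1.94745) - 1*(-1.088283) = -1.2251


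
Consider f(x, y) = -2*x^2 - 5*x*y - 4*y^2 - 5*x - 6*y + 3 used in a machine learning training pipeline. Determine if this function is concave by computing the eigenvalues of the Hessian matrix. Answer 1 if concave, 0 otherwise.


The Hessian of f(x,y) = -2*x^2 - 5*x*y - 4*y^2 - 5*x - 6*y + 3 is:
H = [[-4, -5], [-5, -8]]
Trace = -4 - 8 = -12
Determinant = -4*-8 - (-5)^2 = 7
Discriminant = (-12)^2 - 4*7 = 116.0
Eigenvalues: lambda_1 = -11.3852, lambda_2 = -0.6148
The function is concave.

1


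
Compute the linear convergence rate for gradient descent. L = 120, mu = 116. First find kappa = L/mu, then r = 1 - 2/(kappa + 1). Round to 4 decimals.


Step 1: Compute the condition number.
kappa = L/mu = 120/116 = 1.0345
Step 2: Compute the convergence rate.
r = 1 - 2/(kappa + 1) = 1 - 2*mu/(L + mu) = (L - mu)/(L + mu) = 4/236 = 0.0169


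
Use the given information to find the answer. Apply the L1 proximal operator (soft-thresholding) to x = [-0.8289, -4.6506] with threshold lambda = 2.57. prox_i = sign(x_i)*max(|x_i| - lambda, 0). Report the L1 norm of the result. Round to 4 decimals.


Soft-thresholding with lambda = 2.57:
prox(-0.8289) = sign(-0.8289)*max(|-0.8289| - 2.57, 0) = 0.0
prox(-4.6506) = sign(-4.6506)*max(|-4.6506| - 2.57, 0) = -2.0806
prox(x) = [0.0, -2.0806]
||prox(x)||_1 = 0.0 + 2.0806 = 2.0806


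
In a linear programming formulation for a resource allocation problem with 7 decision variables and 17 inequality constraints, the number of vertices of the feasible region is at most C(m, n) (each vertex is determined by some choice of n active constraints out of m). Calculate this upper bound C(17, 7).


Each vertex corresponds to some choice of n active constraints out of m, so the number of vertices is at most C(m, n) = m! / (n!(m-n)!).
m = 17, n = 7
Numerator: 17 * 16 * 15 * 14 * 13 * 12 * 11
Denominator: 7! = 5040
C(17, 7) = 19448


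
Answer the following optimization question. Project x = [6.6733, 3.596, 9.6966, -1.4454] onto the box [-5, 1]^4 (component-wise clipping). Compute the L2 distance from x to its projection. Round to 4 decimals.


Project each component onto [-5, 1].
clip(6.6733) = 1.0, clip(3.596) = 1.0, clip(9.6966) = 1.0, clip(-1.4454) = -1.4454
Projection = [1.0, 1.0, 1.0, -1.4454]
Squared diffs: [32.1863, 6.7392, 75.6309, 0.0]
Distance = sqrt(114.5564) = 10.7031


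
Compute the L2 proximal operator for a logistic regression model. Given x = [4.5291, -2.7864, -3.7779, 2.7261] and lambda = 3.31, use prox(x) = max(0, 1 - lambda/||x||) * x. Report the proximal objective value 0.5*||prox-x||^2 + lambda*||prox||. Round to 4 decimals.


Step 1: Compute ||x||.
||x|| = 7.0697
Step 2: Compute scaling factor.
scale = max(0, 1 - 3.31/7.0697) = 0.5318
Step 3: prox(x) = [2.4086, -1.4818, -2.0091, 1.4498]
||prox(x)|| = 3.7597
Step 4: Proximal objective.
0.5*||prox-x||^2 = 5.4781
lambda*||prox|| = 12.4446
Total = 17.9227


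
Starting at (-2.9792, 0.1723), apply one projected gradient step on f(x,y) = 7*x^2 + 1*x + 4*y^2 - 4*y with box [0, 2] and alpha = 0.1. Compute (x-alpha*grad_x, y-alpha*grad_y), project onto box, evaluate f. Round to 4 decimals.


Step 1: Compute gradient at (-2.9792, 0.1723).
grad_x = 2*7*-2.9792 + 1 = -40.7088
grad_y = 2*4*0.1723 - 4 = -2.6216
Step 2: Gradient step.
x_raw = -2.9792 - 0.1*-40.7088 = 1.0917
y_raw = 0.1723 - 0.1*-2.6216 = 0.4345
Step 3: Project onto [0, 2].
x_proj = clip(1.0917) = 1.0917
y_proj = clip(0.4345) = 0.4345
Step 4: Evaluate f.
f(1.0917, 0.4345) = 8.4512


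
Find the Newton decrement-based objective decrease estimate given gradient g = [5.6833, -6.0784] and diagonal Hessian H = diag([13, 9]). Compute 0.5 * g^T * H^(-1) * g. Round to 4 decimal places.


Step 1: H is diagonal, so H^(-1) * g = [0.4372, -0.6754].
Step 2: g^T H^(-1) g = sum_i g_i^2 / H_ii
  = (5.6833)^2/13 + (-6.0784)^2/9
  = 2.4846 + 4.1052 = 6.5898
Step 3: Objective decrease = 0.5 * g^T H^(-1) g = 3.2949


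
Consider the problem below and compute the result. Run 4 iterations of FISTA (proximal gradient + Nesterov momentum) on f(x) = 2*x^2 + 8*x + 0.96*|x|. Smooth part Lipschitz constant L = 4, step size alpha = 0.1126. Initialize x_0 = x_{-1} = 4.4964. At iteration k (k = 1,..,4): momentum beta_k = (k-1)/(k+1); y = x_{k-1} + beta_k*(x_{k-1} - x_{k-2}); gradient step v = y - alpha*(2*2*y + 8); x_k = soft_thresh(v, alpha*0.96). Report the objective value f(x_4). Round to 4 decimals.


FISTA on f(x) = 2*x^2 + 8*x + 0.96*|x|
L = 4, alpha = 0.1126
Iteration 1: beta = 0.0, y = 4.4964 + 0.0*(4.4964 - 4.4964) = 4.4964
  grad(y) = 25.9856, v = y - alpha*grad = 1.5704
  prox(v) = soft_thresh(1.5704, 0.1081) = 1.4623
Iteration 2: beta = 0.3333, y = 1.4623 + 0.3333*(1.4623 - 4.4964) = 0.451
  grad(y) = 9.8039, v = y - alpha*grad = -0.6529
  prox(v) = soft_thresh(-0.6529, 0.1081) = -0.5449
Iteration 3: beta = 0.5, y = -0.5449 + 0.5*(-0.5449 - 1.4623) = -1.5484
  grad(y) = 1.8062, v = y - alpha*grad = -1.7518
  prox(v) = soft_thresh(-1.7518, 0.1081) = -1.6437
Iteration 4: beta = 0.6, y = -1.6437 + 0.6*(-1.6437 + 0.5449) = -2.3031
  grad(y) = -1.2122, v = y - alpha*grad = -2.1666
  prox(v) = soft_thresh(-2.1666, 0.1081) = -2.0585
f(x_4) = 2*(-2.0585)^2 + 8*(-2.0585) + 0.96*|-2.0585| = -6.017


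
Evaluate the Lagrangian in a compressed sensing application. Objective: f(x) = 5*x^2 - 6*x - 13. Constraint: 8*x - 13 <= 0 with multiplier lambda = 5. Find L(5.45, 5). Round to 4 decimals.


Step 1: Evaluate f(x).
f(5.45) = 5*5.45^2 - 6*5.45 - 13 = 102.8125
Step 2: Evaluate g(x).
g(5.45) = 8*5.45 - 13 = 30.6
Step 3: Compute Lagrangian.
L = 102.8125 + 5*30.6 = 255.8125


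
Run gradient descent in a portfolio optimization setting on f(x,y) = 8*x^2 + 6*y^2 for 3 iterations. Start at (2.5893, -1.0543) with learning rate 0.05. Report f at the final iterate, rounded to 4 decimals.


Gradient descent on f(x,y) = 8*x^2 + 6*y^2.
Starting point: (2.5893, -1.0543), alpha = 0.05
Step 1: grad_x = 2*8*2.5893 = 41.4288, grad_y = 2*6*-1.0543 = -12.6516
  x_1 = 2.5893 - 0.05*41.4288 = 0.5179
  y_1 = -1.0543 - 0.05*-12.6516 = -0.4217
Step 2: grad_x = 2*8*0.5179 = 8.2858, grad_y = 2*6*-0.4217 = -5.0606
  x_2 = 0.5179 - 0.05*8.2858 = 0.1036
  y_2 = -0.4217 - 0.05*-5.0606 = -0.1687
Step 3: grad_x = 2*8*0.1036 = 1.6572, grad_y = 2*6*-0.1687 = -2.0243
  x_3 = 0.1036 - 0.05*1.6572 = 0.0207
  y_3 = -0.1687 - 0.05*-2.0243 = -0.0675
f(0.0207, -0.0675) = 8*0.0207^2 + 6*(-0.0675)^2 = 0.0308


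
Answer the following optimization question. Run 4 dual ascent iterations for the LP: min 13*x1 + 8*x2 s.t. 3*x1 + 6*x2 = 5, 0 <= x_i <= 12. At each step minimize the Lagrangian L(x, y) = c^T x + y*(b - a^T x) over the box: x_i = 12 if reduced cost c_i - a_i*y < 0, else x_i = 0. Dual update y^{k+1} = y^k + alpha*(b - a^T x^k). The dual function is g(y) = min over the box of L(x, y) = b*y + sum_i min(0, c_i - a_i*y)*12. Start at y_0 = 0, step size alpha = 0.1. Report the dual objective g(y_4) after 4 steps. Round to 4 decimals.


Dual ascent for LP: min 13*x1 + 8*x2, 3*x1 + 6*x2 = 5, 0 <= x_i <= 12
Step 1: y^k = 0.0, reduced costs: (13.0, 8.0)
  x^k = (0.0, 0.0), subgradient = b - a^T x = 5.0
  y^{k+1} = 0.0 + 0.1*5.0 = 0.5
Step 2: y^k = 0.5, reduced costs: (11.5, 5.0)
  x^k = (0.0, 0.0), subgradient = b - a^T x = 5.0
  y^{k+1} = 0.5 + 0.1*5.0 = 1.0
Step 3: y^k = 1.0, reduced costs: (10.0, 2.0)
  x^k = (0.0, 0.0), subgradient = b - a^T x = 5.0
  y^{k+1} = 1.0 + 0.1*5.0 = 1.5
Step 4: y^k = 1.5, reduced costs: (8.5, -1.0)
  x^k = (0.0, 12.0), subgradient = b - a^T x = -67.0
  y^{k+1} = 1.5 + 0.1*-67.0 = -5.2
Dual objective at y_4 = -5.2: reduced costs (28.6, 39.2), box minimizer x = (0.0, 0.0)
g(y_4) = b*y + (c1 - a1*y)*x1 + (c2 - a2*y)*x2 = 5*(-5.2) + 28.6*0.0 + 39.2*0.0 = -26.0 + 0.0 + 0.0 = -26.0


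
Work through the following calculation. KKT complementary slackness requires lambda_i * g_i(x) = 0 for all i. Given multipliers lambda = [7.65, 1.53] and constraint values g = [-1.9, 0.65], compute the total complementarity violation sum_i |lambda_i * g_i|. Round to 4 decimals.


KKT complementary slackness check:
lambda_1 * g_1 = 7.65 * -1.9 = -14.535
lambda_2 * g_2 = 1.53 * 0.65 = 0.9945
Total violation = 14.535 + 0.9945 = 15.5295


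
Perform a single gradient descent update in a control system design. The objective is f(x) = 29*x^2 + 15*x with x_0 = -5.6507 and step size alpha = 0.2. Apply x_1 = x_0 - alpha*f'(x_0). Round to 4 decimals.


We compute the gradient at x_0 and apply the update.
f'(x) = 58*x + 15
f'(-5.6507) = 58*-5.6507 + 15 = -312.7406
x_1 = -5.6507 - 0.2*-312.7406 = 56.8974


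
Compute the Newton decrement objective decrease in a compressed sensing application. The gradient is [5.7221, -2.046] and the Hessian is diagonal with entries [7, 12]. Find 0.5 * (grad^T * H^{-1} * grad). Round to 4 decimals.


Step 1: H is diagonal, so H^(-1) * g = [0.8174, -0.1705].
Step 2: g^T H^(-1) g = sum_i g_i^2 / H_ii
  = (5.7221)^2/7 + (-2.046)^2/12
  = 4.6775 + 0.3488 = 5.0263
Step 3: Objective decrease = 0.5 * g^T H^(-1) g = 2.5132


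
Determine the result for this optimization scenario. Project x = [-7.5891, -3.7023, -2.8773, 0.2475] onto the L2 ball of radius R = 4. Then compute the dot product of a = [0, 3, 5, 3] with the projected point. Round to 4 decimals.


Step 1: Compute ||x|| (intermediates to 6 decimals).
||x|| = sqrt((-7.5891)^2 + (-3.7023)^2 + (-2.8773)^2 + 0.2475^2) = 8.924213
Step 2: Project.
Since ||x|| > R, scale = R/||x|| = 4/8.924213 = 0.448219, proj(x) = scale * x
proj(x) = [-3.401579, -1.659441, -1.289661, 0.110934]
Step 3: Dot product.
a^T * proj(x) = 0*(-3.401579) + 3*(-1.659441) + 5*(-1.289661) + 3*0.110934 = -11.0938


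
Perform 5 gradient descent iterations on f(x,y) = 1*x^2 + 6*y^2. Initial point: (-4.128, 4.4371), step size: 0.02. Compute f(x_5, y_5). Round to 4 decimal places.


Gradient descent on f(x,y) = 1*x^2 + 6*y^2.
Starting point: (-4.128, 4.4371), alpha = 0.02
Step 1: grad_x = 2*1*-4.128 = -8.256, grad_y = 2*6*4.4371 = 53.2452
  x_1 = -4.128 - 0.02*-8.256 = -3.9629
  y_1 = 4.4371 - 0.02*53.2452 = 3.3722
Step 2: grad_x = 2*1*-3.9629 = -7.9258, grad_y = 2*6*3.3722 = 40.4664
  x_2 = -3.9629 - 0.02*-7.9258 = -3.8044
  y_2 = 3.3722 - 0.02*40.4664 = 2.5629
Step 3: grad_x = 2*1*-3.8044 = -7.6087, grad_y = 2*6*2.5629 = 30.7544
  x_3 = -3.8044 - 0.02*-7.6087 = -3.6522
  y_3 = 2.5629 - 0.02*30.7544 = 1.9478
Step 4: grad_x = 2*1*-3.6522 = -7.3044, grad_y = 2*6*1.9478 = 23.3734
  x_4 = -3.6522 - 0.02*-7.3044 = -3.5061
  y_4 = 1.9478 - 0.02*23.3734 = 1.4803
Step 5: grad_x = 2*1*-3.5061 = -7.0122, grad_y = 2*6*1.4803 = 17.7638
  x_5 = -3.5061 - 0.02*-7.0122 = -3.3659
  y_5 = 1.4803 - 0.02*17.7638 = 1.125
f(-3.3659, 1.125) = 1*(-3.3659)^2 + 6*1.125^2 = 18.9233


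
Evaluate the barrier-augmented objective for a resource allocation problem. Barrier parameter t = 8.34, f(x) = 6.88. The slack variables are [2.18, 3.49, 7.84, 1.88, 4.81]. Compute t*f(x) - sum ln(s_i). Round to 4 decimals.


Step 1: Compute log-barrier.
ln values: [0.7793, 1.2499, 2.0592, 0.6313, 1.5707]
phi = -(0.7793 + 1.2499 + 2.0592 + 0.6313 + 1.5707) = -6.2904
Step 2: Compute augmented objective.
t*f(x) = 8.34*6.88 = 57.3792
Total = 57.3792 - 6.2904 = 51.0888


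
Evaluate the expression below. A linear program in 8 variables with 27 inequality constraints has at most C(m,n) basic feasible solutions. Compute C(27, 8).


Each vertex corresponds to some choice of n active constraints out of m, so the number of vertices is at most C(m, n) = m! / (n!(m-n)!).
m = 27, n = 8
Numerator: 27 * 26 * 25 * 24 * 23 * 22 * 21 * 20
Denominator: 8! = 40320
C(27, 8) = 2220075


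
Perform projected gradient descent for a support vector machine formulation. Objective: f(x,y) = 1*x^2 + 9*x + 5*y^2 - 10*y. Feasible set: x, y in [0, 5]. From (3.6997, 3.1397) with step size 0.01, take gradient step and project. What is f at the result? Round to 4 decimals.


Step 1: Compute gradient at (3.6997, 3.1397).
grad_x = 2*1*3.6997 + 9 = 16.3994
grad_y = 2*5*3.1397 - 10 = 21.397
Step 2: Gradient step.
x_raw = 3.6997 - 0.01*16.3994 = 3.5357
y_raw = 3.1397 - 0.01*21.397 = 2.9257
Step 3: Project onto [0, 5].
x_proj = clip(3.5357) = 3.5357
y_proj = clip(2.9257) = 2.9257
Step 4: Evaluate f.
f(3.5357, 2.9257) = 57.8648


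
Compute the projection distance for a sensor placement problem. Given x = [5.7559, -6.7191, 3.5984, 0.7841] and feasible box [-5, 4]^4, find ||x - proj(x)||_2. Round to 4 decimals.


Project each component onto [-5, 4].
clip(5.7559) = 4.0, clip(-6.7191) = -5.0, clip(3.5984) = 3.5984, clip(0.7841) = 0.7841
Projection = [4.0, -5.0, 3.5984, 0.7841]
Squared diffs: [3.0832, 2.9553, 0.0, 0.0]
Distance = sqrt(6.0385) = 2.4573


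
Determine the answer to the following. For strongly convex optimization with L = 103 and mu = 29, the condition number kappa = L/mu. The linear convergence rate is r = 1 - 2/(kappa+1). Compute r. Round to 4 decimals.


Step 1: Compute the condition number.
kappa = L/mu = 103/29 = 3.5517
Step 2: Compute the convergence rate.
r = 1 - 2/(kappa + 1) = 1 - 2*mu/(L + mu) = (L - mu)/(L + mu) = 74/132 = 0.5606


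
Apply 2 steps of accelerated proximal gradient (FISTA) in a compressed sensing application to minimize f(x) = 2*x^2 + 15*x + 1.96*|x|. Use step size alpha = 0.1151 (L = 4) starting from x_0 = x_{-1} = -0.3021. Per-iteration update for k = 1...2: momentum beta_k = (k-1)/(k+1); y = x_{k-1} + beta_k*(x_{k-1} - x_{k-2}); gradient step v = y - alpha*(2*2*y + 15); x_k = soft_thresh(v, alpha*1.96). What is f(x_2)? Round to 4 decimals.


FISTA on f(x) = 2*x^2 + 15*x + 1.96*|x|
L = 4, alpha = 0.1151
Iteration 1: beta = 0.0, y = -0.3021 + 0.0*(-0.3021 + 0.3021) = -0.3021
  grad(y) = 13.7916, v = y - alpha*grad = -1.8895
  prox(v) = soft_thresh(-1.8895, 0.2256) = -1.6639
Iteration 2: beta = 0.3333, y = -1.6639 + 0.3333*(-1.6639 + 0.3021) = -2.1179
  grad(y) = 6.5286, v = y - alpha*grad = -2.8693
  prox(v) = soft_thresh(-2.8693, 0.2256) = -2.6437
f(x_2) = 2*(-2.6437)^2 + 15*(-2.6437) + 1.96*|-2.6437| = -20.4955


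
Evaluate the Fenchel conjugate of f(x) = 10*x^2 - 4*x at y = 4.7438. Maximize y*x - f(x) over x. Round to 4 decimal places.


f*(y) = sup_x {y*x - a*x^2 - b*x} = sup_x {(y-b)*x - a*x^2}
FOC: (y - b) - 2a*x = 0 => x* = (y - b)/(2a)
x* = (4.7438 + 4)/(2*10) = 0.4372
f*(4.7438) = (y-b)^2/(4a) = (4.7438 + 4)^2/(4*10)
= 76.454/40 = 1.9114


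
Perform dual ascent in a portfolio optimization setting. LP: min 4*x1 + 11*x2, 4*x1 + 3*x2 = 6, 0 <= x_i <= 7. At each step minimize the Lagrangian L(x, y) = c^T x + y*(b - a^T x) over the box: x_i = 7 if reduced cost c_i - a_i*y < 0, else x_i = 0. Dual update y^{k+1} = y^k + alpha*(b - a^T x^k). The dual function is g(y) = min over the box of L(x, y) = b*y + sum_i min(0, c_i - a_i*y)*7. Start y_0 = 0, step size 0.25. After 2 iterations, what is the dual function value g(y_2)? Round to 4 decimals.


Dual ascent for LP: min 4*x1 + 11*x2, 4*x1 + 3*x2 = 6, 0 <= x_i <= 7
Step 1: y^k = 0.0, reduced costs: (4.0, 11.0)
  x^k = (0.0, 0.0), subgradient = b - a^T x = 6.0
  y^{k+1} = 0.0 + 0.25*6.0 = 1.5
Step 2: y^k = 1.5, reduced costs: (-2.0, 6.5)
  x^k = (7.0, 0.0), subgradient = b - a^T x = -22.0
  y^{k+1} = 1.5 + 0.25*-22.0 = -4.0
Dual objective at y_2 = -4.0: reduced costs (20.0, 23.0), box minimizer x = (0.0, 0.0)
g(y_2) = b*y + (c1 - a1*y)*x1 + (c2 - a2*y)*x2 = 6*(-4.0) + 20.0*0.0 + 23.0*0.0 = -24.0 + 0.0 + 0.0 = -24.0


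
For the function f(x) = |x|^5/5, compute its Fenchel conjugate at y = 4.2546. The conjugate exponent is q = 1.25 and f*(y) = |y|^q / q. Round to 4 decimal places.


The conjugate exponent q satisfies 1/p + 1/q = 1.
p = 5, so q = 5/(5 - 1) = 1.25
|y|^q = 4.2546^1.25 = 6.1105
f*(4.2546) = 6.1105 / 1.25 = 4.8884


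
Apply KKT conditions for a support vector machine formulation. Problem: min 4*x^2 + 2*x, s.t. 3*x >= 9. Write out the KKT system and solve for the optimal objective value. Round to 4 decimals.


Step 1: Try lambda = 0 (constraint inactive).
x_unc = -2/(2*4) = -0.25
Check: 3*-0.25 = -0.75 < 9 -- violated!
Step 2: Constraint must be active: 3*x = 9
x* = 9/3 = 3.0
lambda = (2*4*3.0 + 2)/3 = 8.6667
Step 3: Compute optimal value.
f(x*) = 4*3.0^2 + 2*3.0 = 42.0


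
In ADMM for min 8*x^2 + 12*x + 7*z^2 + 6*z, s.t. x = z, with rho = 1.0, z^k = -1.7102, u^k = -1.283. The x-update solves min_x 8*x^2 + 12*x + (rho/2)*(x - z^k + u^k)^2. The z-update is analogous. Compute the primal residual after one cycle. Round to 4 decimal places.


ADMM iteration with rho = 1.0, z^k = -1.7102, u^k = -1.283
Step 1: x-update.
Minimize 8*x^2 + 12*x + (1.0/2)*(x + 1.7102 - 1.283)^2
FOC: (2*8 + 1.0)*x = -12 + 1.0*(-1.7102 + 1.283)
x^{k+1} = -0.731
Step 2: z-update.
Minimize 7*z^2 + 6*z + (1.0/2)*(-0.731 - z - 1.283)^2
FOC: (2*7 + 1.0)*z = -6 + 1.0*(-0.731 - 1.283)
z^{k+1} = -0.5343
Step 3: u-update.
u^{k+1} = -1.283 - 0.731 + 0.5343 = -1.4797
Step 4: Primal residual = |-0.731 + 0.5343| = 0.1967


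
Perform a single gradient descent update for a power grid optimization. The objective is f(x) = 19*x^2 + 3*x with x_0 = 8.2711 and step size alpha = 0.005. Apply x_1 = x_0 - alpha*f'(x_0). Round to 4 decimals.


We compute the gradient at x_0 and apply the update.
f'(x) = 38*x + 3
f'(8.2711) = 38*8.2711 + 3 = 317.3018
x_1 = 8.2711 - 0.005*317.3018 = 6.6846


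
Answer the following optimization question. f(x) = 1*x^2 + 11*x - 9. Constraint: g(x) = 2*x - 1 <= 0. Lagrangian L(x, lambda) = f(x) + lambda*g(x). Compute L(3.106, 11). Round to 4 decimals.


Step 1: Evaluate f(x).
f(3.106) = 1*3.106^2 + 11*3.106 - 9 = 34.8132
Step 2: Evaluate g(x).
g(3.106) = 2*3.106 - 1 = 5.212
Step 3: Compute Lagrangian.
L = 34.8132 + 11*5.212 = 92.1452


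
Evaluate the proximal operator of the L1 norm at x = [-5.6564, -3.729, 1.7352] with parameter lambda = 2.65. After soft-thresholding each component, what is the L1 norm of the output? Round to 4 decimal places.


Soft-thresholding with lambda = 2.65:
prox(-5.6564) = sign(-5.6564)*max(|-5.6564| - 2.65, 0) = -3.0064
prox(-3.729) = sign(-3.729)*max(|-3.729| - 2.65, 0) = -1.079
prox(1.7352) = sign(1.7352)*max(|1.7352| - 2.65, 0) = 0.0
prox(x) = [-3.0064, -1.079, 0.0]
||prox(x)||_1 = 3.0064 + 1.079 + 0.0 = 4.0854


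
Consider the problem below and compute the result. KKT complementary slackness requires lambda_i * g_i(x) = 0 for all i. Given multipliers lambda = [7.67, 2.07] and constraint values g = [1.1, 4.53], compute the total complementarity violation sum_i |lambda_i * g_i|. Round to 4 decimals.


KKT complementary slackness check:
lambda_1 * g_1 = 7.67 * 1.1 = 8.437
lambda_2 * g_2 = 2.07 * 4.53 = 9.3771
Total violation = 8.437 + 9.3771 = 17.8141


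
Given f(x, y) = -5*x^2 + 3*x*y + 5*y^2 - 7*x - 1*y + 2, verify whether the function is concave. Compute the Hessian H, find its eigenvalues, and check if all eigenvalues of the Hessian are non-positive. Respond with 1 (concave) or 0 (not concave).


The Hessian of f(x,y) = -5*x^2 + 3*x*y + 5*y^2 - 7*x - 1*y + 2 is:
H = [[-10, 3], [3, 10]]
Trace = -10 + 10 = 0
Determinant = -10*10 - (3)^2 = -109
Discriminant = (0)^2 - 4*-109 = 436.0
Eigenvalues: lambda_1 = -10.4403, lambda_2 = 10.4403
The function is not concave.

0


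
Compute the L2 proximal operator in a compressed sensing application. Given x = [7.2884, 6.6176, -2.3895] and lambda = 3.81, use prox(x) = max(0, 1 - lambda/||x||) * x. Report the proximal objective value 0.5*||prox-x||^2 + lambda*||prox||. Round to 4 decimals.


Step 1: Compute ||x||.
||x|| = 10.1303
Step 2: Compute scaling factor.
scale = max(0, 1 - 3.81/10.1303) = 0.6239
Step 3: prox(x) = [4.5472, 4.1287, -1.4908]
||prox(x)|| = 6.3203
Step 4: Proximal objective.
0.5*||prox-x||^2 = 7.2581
lambda*||prox|| = 24.0803
Total = 31.3384


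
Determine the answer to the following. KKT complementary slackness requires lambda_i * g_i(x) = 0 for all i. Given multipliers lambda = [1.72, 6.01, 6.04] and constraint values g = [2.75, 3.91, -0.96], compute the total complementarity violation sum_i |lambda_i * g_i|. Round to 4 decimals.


KKT complementary slackness check:
lambda_1 * g_1 = 1.72 * 2.75 = 4.73
lambda_2 * g_2 = 6.01 * 3.91 = 23.4991
lambda_3 * g_3 = 6.04 * -0.96 = -5.7984
Total violation = 4.73 + 23.4991 + 5.7984 = 34.0275


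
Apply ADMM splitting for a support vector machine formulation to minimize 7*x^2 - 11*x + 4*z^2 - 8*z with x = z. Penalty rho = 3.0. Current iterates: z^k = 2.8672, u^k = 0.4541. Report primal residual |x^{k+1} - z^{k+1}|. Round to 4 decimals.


ADMM iteration with rho = 3.0, z^k = 2.8672, u^k = 0.4541
Step 1: x-update.
Minimize 7*x^2 - 11*x + (3.0/2)*(x - 2.8672 + 0.4541)^2
FOC: (2*7 + 3.0)*x = 11 + 3.0*(2.8672 - 0.4541)
x^{k+1} = 1.0729
Step 2: z-update.
Minimize 4*z^2 - 8*z + (3.0/2)*(1.0729 - z + 0.4541)^2
FOC: (2*4 + 3.0)*z = 8 + 3.0*(1.0729 + 0.4541)
z^{k+1} = 1.1437
Step 3: u-update.
u^{k+1} = 0.4541 + 1.0729 - 1.1437 = 0.3833
Step 4: Primal residual = |1.0729 - 1.1437| = 0.0708


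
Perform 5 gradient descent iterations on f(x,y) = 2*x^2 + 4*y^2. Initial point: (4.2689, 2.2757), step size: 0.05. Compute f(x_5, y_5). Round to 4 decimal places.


Gradient descent on f(x,y) = 2*x^2 + 4*y^2.
Starting point: (4.2689, 2.2757), alpha = 0.05
Step 1: grad_x = 2*2*4.2689 = 17.0756, grad_y = 2*4*2.2757 = 18.2056
  x_1 = 4.2689 - 0.05*17.0756 = 3.4151
  y_1 = 2.2757 - 0.05*18.2056 = 1.3654
Step 2: grad_x = 2*2*3.4151 = 13.6605, grad_y = 2*4*1.3654 = 10.9234
  x_2 = 3.4151 - 0.05*13.6605 = 2.7321
  y_2 = 1.3654 - 0.05*10.9234 = 0.8193
Step 3: grad_x = 2*2*2.7321 = 10.9284, grad_y = 2*4*0.8193 = 6.554
  x_3 = 2.7321 - 0.05*10.9284 = 2.1857
  y_3 = 0.8193 - 0.05*6.554 = 0.4916
Step 4: grad_x = 2*2*2.1857 = 8.7427, grad_y = 2*4*0.4916 = 3.9324
  x_4 = 2.1857 - 0.05*8.7427 = 1.7485
  y_4 = 0.4916 - 0.05*3.9324 = 0.2949
Step 5: grad_x = 2*2*1.7485 = 6.9942, grad_y = 2*4*0.2949 = 2.3594
  x_5 = 1.7485 - 0.05*6.9942 = 1.3988
  y_5 = 0.2949 - 0.05*2.3594 = 0.177
f(1.3988, 0.177) = 2*1.3988^2 + 4*0.177^2 = 4.0387


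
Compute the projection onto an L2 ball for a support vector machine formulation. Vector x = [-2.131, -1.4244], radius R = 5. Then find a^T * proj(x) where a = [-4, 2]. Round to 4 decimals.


Step 1: Compute ||x|| (intermediates to 6 decimals).
||x|| = sqrt((-2.131)^2 + (-1.4244)^2) = 2.563216
Step 2: Project.
Since ||x|| <= R, proj = x (no scaling needed).
proj(x) = [-2.131, -1.4244]
Step 3: Dot product.
a^T * proj(x) = -4*(-2.131) + 2*(-1.4244) = 5.6752


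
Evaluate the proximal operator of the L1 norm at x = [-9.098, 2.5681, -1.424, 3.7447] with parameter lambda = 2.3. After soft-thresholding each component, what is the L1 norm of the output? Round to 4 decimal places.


Soft-thresholding with lambda = 2.3:
prox(-9.098) = sign(-9.098)*max(|-9.098| - 2.3, 0) = -6.798
prox(2.5681) = sign(2.5681)*max(|2.5681| - 2.3, 0) = 0.2681
prox(-1.424) = sign(-1.424)*max(|-1.424| - 2.3, 0) = 0.0
prox(3.7447) = sign(3.7447)*max(|3.7447| - 2.3, 0) = 1.4447
prox(x) = [-6.798, 0.2681, 0.0, 1.4447]
||prox(x)||_1 = 6.798 + 0.2681 + 0.0 + 1.4447 = 8.5108


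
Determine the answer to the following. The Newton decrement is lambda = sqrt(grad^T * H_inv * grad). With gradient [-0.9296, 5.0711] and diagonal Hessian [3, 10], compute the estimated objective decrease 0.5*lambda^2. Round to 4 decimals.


Step 1: H is diagonal, so H^(-1) * g = [-0.3099, 0.5071].
Step 2: g^T H^(-1) g = sum_i g_i^2 / H_ii
  = (-0.9296)^2/3 + (5.0711)^2/10
  = 0.2881 + 2.5716 = 2.8597
Step 3: Objective decrease = 0.5 * g^T H^(-1) g = 1.4298


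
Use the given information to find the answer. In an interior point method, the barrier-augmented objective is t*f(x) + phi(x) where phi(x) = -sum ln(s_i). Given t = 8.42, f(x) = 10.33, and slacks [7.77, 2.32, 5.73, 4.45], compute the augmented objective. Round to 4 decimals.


Step 1: Compute log-barrier.
ln values: [2.0503, 0.8416, 1.7457, 1.4929]
phi = -(2.0503 + 0.8416 + 1.7457 + 1.4929) = -6.1305
Step 2: Compute augmented objective.
t*f(x) = 8.42*10.33 = 86.9786
Total = 86.9786 - 6.1305 = 80.8481
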